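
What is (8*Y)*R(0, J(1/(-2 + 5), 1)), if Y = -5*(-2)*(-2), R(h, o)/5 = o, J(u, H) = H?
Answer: -800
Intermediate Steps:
R(h, o) = 5*o
Y = -20 (Y = 10*(-2) = -20)
(8*Y)*R(0, J(1/(-2 + 5), 1)) = (8*(-20))*(5*1) = -160*5 = -800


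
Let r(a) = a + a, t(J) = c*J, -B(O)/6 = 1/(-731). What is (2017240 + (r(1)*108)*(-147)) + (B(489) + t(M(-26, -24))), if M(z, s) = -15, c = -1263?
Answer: 1465240529/731 ≈ 2.0044e+6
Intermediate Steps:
B(O) = 6/731 (B(O) = -6/(-731) = -6*(-1/731) = 6/731)
t(J) = -1263*J
r(a) = 2*a
(2017240 + (r(1)*108)*(-147)) + (B(489) + t(M(-26, -24))) = (2017240 + ((2*1)*108)*(-147)) + (6/731 - 1263*(-15)) = (2017240 + (2*108)*(-147)) + (6/731 + 18945) = (2017240 + 216*(-147)) + 13848801/731 = (2017240 - 31752) + 13848801/731 = 1985488 + 13848801/731 = 1465240529/731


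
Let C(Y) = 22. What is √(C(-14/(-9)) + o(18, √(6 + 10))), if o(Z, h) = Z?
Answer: 2*√10 ≈ 6.3246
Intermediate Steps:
√(C(-14/(-9)) + o(18, √(6 + 10))) = √(22 + 18) = √40 = 2*√10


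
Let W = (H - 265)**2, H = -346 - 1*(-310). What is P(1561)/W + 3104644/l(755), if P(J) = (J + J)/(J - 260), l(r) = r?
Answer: 52278613223622/12713326465 ≈ 4112.1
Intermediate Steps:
H = -36 (H = -346 + 310 = -36)
P(J) = 2*J/(-260 + J) (P(J) = (2*J)/(-260 + J) = 2*J/(-260 + J))
W = 90601 (W = (-36 - 265)**2 = (-301)**2 = 90601)
P(1561)/W + 3104644/l(755) = (2*1561/(-260 + 1561))/90601 + 3104644/755 = (2*1561/1301)*(1/90601) + 3104644*(1/755) = (2*1561*(1/1301))*(1/90601) + 3104644/755 = (3122/1301)*(1/90601) + 3104644/755 = 446/16838843 + 3104644/755 = 52278613223622/12713326465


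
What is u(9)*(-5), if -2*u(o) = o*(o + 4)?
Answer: 585/2 ≈ 292.50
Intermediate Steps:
u(o) = -o*(4 + o)/2 (u(o) = -o*(o + 4)/2 = -o*(4 + o)/2)
u(9)*(-5) = -1/2*9*(4 + 9)*(-5) = -1/2*9*13*(-5) = -117/2*(-5) = 585/2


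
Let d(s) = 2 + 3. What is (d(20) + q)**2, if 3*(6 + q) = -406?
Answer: 167281/9 ≈ 18587.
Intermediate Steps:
q = -424/3 (q = -6 + (1/3)*(-406) = -6 - 406/3 = -424/3 ≈ -141.33)
d(s) = 5
(d(20) + q)**2 = (5 - 424/3)**2 = (-409/3)**2 = 167281/9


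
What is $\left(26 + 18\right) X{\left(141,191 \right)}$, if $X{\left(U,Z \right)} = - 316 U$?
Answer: $-1960464$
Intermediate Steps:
$\left(26 + 18\right) X{\left(141,191 \right)} = \left(26 + 18\right) \left(\left(-316\right) 141\right) = 44 \left(-44556\right) = -1960464$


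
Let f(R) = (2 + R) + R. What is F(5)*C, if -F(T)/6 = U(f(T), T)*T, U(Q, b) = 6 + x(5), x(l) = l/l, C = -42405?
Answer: 8905050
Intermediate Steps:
x(l) = 1
f(R) = 2 + 2*R
U(Q, b) = 7 (U(Q, b) = 6 + 1 = 7)
F(T) = -42*T
F(5)*C = -42*5*(-42405) = -210*(-42405) = 8905050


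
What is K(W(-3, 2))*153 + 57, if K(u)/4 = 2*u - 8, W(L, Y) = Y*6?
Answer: 9849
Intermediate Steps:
W(L, Y) = 6*Y
K(u) = -32 + 8*u (K(u) = 4*(2*u - 8) = 4*(-8 + 2*u) = -32 + 8*u)
K(W(-3, 2))*153 + 57 = (-32 + 8*(6*2))*153 + 57 = (-32 + 8*12)*153 + 57 = (-32 + 96)*153 + 57 = 64*153 + 57 = 9792 + 57 = 9849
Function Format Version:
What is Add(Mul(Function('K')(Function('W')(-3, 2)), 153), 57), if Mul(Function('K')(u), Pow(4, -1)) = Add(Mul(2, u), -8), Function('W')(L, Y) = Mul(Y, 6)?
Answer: 9849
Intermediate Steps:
Function('W')(L, Y) = Mul(6, Y)
Function('K')(u) = Add(-32, Mul(8, u)) (Function('K')(u) = Mul(4, Add(Mul(2, u), -8)) = Mul(4, Add(-8, Mul(2, u))) = Add(-32, Mul(8, u)))
Add(Mul(Function('K')(Function('W')(-3, 2)), 153), 57) = Add(Mul(Add(-32, Mul(8, Mul(6, 2))), 153), 57) = Add(Mul(Add(-32, Mul(8, 12)), 153), 57) = Add(Mul(Add(-32, 96), 153), 57) = Add(Mul(64, 153), 57) = Add(9792, 57) = 9849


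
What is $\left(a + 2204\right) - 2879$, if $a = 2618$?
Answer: $1943$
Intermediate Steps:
$\left(a + 2204\right) - 2879 = \left(2618 + 2204\right) - 2879 = 4822 - 2879 = 1943$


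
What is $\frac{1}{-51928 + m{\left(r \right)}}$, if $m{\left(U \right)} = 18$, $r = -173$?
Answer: $- \frac{1}{51910} \approx -1.9264 \cdot 10^{-5}$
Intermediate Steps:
$\frac{1}{-51928 + m{\left(r \right)}} = \frac{1}{-51928 + 18} = \frac{1}{-51910} = - \frac{1}{51910}$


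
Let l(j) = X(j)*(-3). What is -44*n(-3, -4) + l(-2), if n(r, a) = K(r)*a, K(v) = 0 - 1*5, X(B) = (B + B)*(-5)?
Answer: -940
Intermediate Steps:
X(B) = -10*B (X(B) = (2*B)*(-5) = -10*B)
K(v) = -5 (K(v) = 0 - 5 = -5)
n(r, a) = -5*a
l(j) = 30*j (l(j) = -10*j*(-3) = 30*j)
-44*n(-3, -4) + l(-2) = -(-220)*(-4) + 30*(-2) = -44*20 - 60 = -880 - 60 = -940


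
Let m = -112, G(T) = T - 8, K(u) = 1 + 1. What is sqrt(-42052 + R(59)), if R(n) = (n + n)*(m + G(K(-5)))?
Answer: 2*I*sqrt(13994) ≈ 236.59*I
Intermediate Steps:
K(u) = 2
G(T) = -8 + T
R(n) = -236*n (R(n) = (n + n)*(-112 + (-8 + 2)) = (2*n)*(-112 - 6) = (2*n)*(-118) = -236*n)
sqrt(-42052 + R(59)) = sqrt(-42052 - 236*59) = sqrt(-42052 - 13924) = sqrt(-55976) = 2*I*sqrt(13994)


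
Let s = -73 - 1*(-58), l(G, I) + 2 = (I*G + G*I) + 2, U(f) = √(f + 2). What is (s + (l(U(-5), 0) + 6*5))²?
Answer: 225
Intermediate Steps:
U(f) = √(2 + f)
l(G, I) = 2*G*I (l(G, I) = -2 + ((I*G + G*I) + 2) = -2 + ((G*I + G*I) + 2) = -2 + (2*G*I + 2) = -2 + (2 + 2*G*I) = 2*G*I)
s = -15 (s = -73 + 58 = -15)
(s + (l(U(-5), 0) + 6*5))² = (-15 + (2*√(2 - 5)*0 + 6*5))² = (-15 + (2*√(-3)*0 + 30))² = (-15 + (2*(I*√3)*0 + 30))² = (-15 + (0 + 30))² = (-15 + 30)² = 15² = 225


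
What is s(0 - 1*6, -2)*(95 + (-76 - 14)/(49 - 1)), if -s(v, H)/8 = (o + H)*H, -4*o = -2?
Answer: -2235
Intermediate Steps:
o = 1/2 (o = -1/4*(-2) = 1/2 ≈ 0.50000)
s(v, H) = -8*H*(1/2 + H) (s(v, H) = -8*(1/2 + H)*H = -8*H*(1/2 + H))
s(0 - 1*6, -2)*(95 + (-76 - 14)/(49 - 1)) = (-4*(-2)*(1 + 2*(-2)))*(95 + (-76 - 14)/(49 - 1)) = (-4*(-2)*(1 - 4))*(95 - 90/48) = (-4*(-2)*(-3))*(95 - 90*1/48) = -24*(95 - 15/8) = -24*745/8 = -2235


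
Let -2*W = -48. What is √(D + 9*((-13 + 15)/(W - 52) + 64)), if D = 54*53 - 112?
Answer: √651770/14 ≈ 57.666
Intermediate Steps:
W = 24 (W = -½*(-48) = 24)
D = 2750 (D = 2862 - 112 = 2750)
√(D + 9*((-13 + 15)/(W - 52) + 64)) = √(2750 + 9*((-13 + 15)/(24 - 52) + 64)) = √(2750 + 9*(2/(-28) + 64)) = √(2750 + 9*(2*(-1/28) + 64)) = √(2750 + 9*(-1/14 + 64)) = √(2750 + 9*(895/14)) = √(2750 + 8055/14) = √(46555/14) = √651770/14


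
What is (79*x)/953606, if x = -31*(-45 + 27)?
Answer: 22041/476803 ≈ 0.046227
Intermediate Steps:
x = 558 (x = -31*(-18) = 558)
(79*x)/953606 = (79*558)/953606 = 44082*(1/953606) = 22041/476803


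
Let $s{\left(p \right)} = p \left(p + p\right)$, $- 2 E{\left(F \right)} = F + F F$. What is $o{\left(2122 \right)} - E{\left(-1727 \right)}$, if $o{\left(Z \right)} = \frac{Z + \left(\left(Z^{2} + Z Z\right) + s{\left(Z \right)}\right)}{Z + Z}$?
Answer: $\frac{2989291}{2} \approx 1.4946 \cdot 10^{6}$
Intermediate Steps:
$E{\left(F \right)} = - \frac{F}{2} - \frac{F^{2}}{2}$ ($E{\left(F \right)} = - \frac{F + F F}{2} = - \frac{F + F^{2}}{2} = - \frac{F}{2} - \frac{F^{2}}{2}$)
$s{\left(p \right)} = 2 p^{2}$ ($s{\left(p \right)} = p 2 p = 2 p^{2}$)
$o{\left(Z \right)} = \frac{Z + 4 Z^{2}}{2 Z}$ ($o{\left(Z \right)} = \frac{Z + \left(\left(Z^{2} + Z Z\right) + 2 Z^{2}\right)}{Z + Z} = \frac{Z + \left(\left(Z^{2} + Z^{2}\right) + 2 Z^{2}\right)}{2 Z} = \left(Z + \left(2 Z^{2} + 2 Z^{2}\right)\right) \frac{1}{2 Z} = \left(Z + 4 Z^{2}\right) \frac{1}{2 Z} = \frac{Z + 4 Z^{2}}{2 Z}$)
$o{\left(2122 \right)} - E{\left(-1727 \right)} = \left(\frac{1}{2} + 2 \cdot 2122\right) - \left(- \frac{1}{2}\right) \left(-1727\right) \left(1 - 1727\right) = \left(\frac{1}{2} + 4244\right) - \left(- \frac{1}{2}\right) \left(-1727\right) \left(-1726\right) = \frac{8489}{2} - -1490401 = \frac{8489}{2} + 1490401 = \frac{2989291}{2}$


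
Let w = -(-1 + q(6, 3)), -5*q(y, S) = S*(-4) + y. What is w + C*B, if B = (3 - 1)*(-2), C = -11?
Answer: 219/5 ≈ 43.800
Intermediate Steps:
q(y, S) = -y/5 + 4*S/5 (q(y, S) = -(S*(-4) + y)/5 = -(-4*S + y)/5 = -(y - 4*S)/5 = -y/5 + 4*S/5)
w = -⅕ (w = -(-1 + (-⅕*6 + (⅘)*3)) = -(-1 + (-6/5 + 12/5)) = -(-1 + 6/5) = -1*⅕ = -⅕ ≈ -0.20000)
B = -4 (B = 2*(-2) = -4)
w + C*B = -⅕ - 11*(-4) = -⅕ + 44 = 219/5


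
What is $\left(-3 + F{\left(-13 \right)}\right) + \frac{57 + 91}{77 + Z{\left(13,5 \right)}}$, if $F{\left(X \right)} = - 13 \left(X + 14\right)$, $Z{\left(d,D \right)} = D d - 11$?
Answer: $- \frac{1948}{131} \approx -14.87$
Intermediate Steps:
$Z{\left(d,D \right)} = -11 + D d$
$F{\left(X \right)} = -182 - 13 X$ ($F{\left(X \right)} = - 13 \left(14 + X\right) = -182 - 13 X$)
$\left(-3 + F{\left(-13 \right)}\right) + \frac{57 + 91}{77 + Z{\left(13,5 \right)}} = \left(-3 - 13\right) + \frac{57 + 91}{77 + \left(-11 + 5 \cdot 13\right)} = \left(-3 + \left(-182 + 169\right)\right) + \frac{148}{77 + \left(-11 + 65\right)} = \left(-3 - 13\right) + \frac{148}{77 + 54} = -16 + \frac{148}{131} = - \frac{1948}{131}$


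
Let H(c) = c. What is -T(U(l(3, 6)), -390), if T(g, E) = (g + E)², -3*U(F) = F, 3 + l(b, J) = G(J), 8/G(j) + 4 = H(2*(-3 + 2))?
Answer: -12229009/81 ≈ -1.5098e+5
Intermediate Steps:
G(j) = -4/3 (G(j) = 8/(-4 + 2*(-3 + 2)) = 8/(-4 + 2*(-1)) = 8/(-4 - 2) = 8/(-6) = 8*(-⅙) = -4/3)
l(b, J) = -13/3 (l(b, J) = -3 - 4/3 = -13/3)
U(F) = -F/3
T(g, E) = (E + g)²
-T(U(l(3, 6)), -390) = -(-390 - ⅓*(-13/3))² = -(-390 + 13/9)² = -(-3497/9)² = -1*12229009/81 = -12229009/81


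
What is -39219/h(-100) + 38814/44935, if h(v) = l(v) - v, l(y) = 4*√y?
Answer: -1757803341/5212460 + 39219*I/290 ≈ -337.23 + 135.24*I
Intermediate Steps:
h(v) = -v + 4*√v (h(v) = 4*√v - v = -v + 4*√v)
-39219/h(-100) + 38814/44935 = -39219/(-1*(-100) + 4*√(-100)) + 38814/44935 = -39219/(100 + 4*(10*I)) + 38814*(1/44935) = -39219*(100 - 40*I)/11600 + 38814/44935 = 38814/44935 - 39219*(100 - 40*I)/11600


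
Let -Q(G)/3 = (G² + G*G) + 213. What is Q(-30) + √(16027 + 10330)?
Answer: -6039 + √26357 ≈ -5876.6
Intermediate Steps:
Q(G) = -639 - 6*G² (Q(G) = -3*((G² + G*G) + 213) = -3*((G² + G²) + 213) = -3*(2*G² + 213) = -3*(213 + 2*G²) = -639 - 6*G²)
Q(-30) + √(16027 + 10330) = (-639 - 6*(-30)²) + √(16027 + 10330) = (-639 - 6*900) + √26357 = (-639 - 5400) + √26357 = -6039 + √26357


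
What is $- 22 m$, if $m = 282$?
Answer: $-6204$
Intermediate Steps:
$- 22 m = \left(-22\right) 282 = -6204$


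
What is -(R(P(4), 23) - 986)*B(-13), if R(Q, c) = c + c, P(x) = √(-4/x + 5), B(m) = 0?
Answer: 0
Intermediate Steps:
P(x) = √(5 - 4/x) (P(x) = √(-4/x + 5) = √(5 - 4/x))
R(Q, c) = 2*c
-(R(P(4), 23) - 986)*B(-13) = -(2*23 - 986)*0 = -(46 - 986)*0 = -(-940)*0 = -1*0 = 0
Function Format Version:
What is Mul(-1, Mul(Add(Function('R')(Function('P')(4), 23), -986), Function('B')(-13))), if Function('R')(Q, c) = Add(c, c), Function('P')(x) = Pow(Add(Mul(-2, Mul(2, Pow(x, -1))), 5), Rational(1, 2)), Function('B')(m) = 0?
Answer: 0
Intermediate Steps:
Function('P')(x) = Pow(Add(5, Mul(-4, Pow(x, -1))), Rational(1, 2)) (Function('P')(x) = Pow(Add(Mul(-4, Pow(x, -1)), 5), Rational(1, 2)) = Pow(Add(5, Mul(-4, Pow(x, -1))), Rational(1, 2)))
Function('R')(Q, c) = Mul(2, c)
Mul(-1, Mul(Add(Function('R')(Function('P')(4), 23), -986), Function('B')(-13))) = Mul(-1, Mul(Add(Mul(2, 23), -986), 0)) = Mul(-1, Mul(Add(46, -986), 0)) = Mul(-1, Mul(-940, 0)) = Mul(-1, 0) = 0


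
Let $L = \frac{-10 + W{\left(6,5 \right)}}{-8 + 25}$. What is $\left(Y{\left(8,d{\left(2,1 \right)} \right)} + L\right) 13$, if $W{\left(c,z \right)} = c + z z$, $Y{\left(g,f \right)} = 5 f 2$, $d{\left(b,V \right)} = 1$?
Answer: $\frac{2483}{17} \approx 146.06$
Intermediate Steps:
$Y{\left(g,f \right)} = 10 f$
$W{\left(c,z \right)} = c + z^{2}$
$L = \frac{21}{17}$ ($L = \frac{-10 + \left(6 + 5^{2}\right)}{-8 + 25} = \frac{-10 + \left(6 + 25\right)}{17} = \left(-10 + 31\right) \frac{1}{17} = 21 \cdot \frac{1}{17} = \frac{21}{17} \approx 1.2353$)
$\left(Y{\left(8,d{\left(2,1 \right)} \right)} + L\right) 13 = \left(10 \cdot 1 + \frac{21}{17}\right) 13 = \left(10 + \frac{21}{17}\right) 13 = \frac{191}{17} \cdot 13 = \frac{2483}{17}$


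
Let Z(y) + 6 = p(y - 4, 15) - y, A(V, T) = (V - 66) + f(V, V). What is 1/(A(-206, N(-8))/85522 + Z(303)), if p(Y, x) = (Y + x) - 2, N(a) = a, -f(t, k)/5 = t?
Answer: 42761/128662 ≈ 0.33235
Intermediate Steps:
f(t, k) = -5*t
A(V, T) = -66 - 4*V (A(V, T) = (V - 66) - 5*V = (-66 + V) - 5*V = -66 - 4*V)
p(Y, x) = -2 + Y + x
Z(y) = 3 (Z(y) = -6 + ((-2 + (y - 4) + 15) - y) = -6 + ((-2 + (-4 + y) + 15) - y) = -6 + ((9 + y) - y) = -6 + 9 = 3)
1/(A(-206, N(-8))/85522 + Z(303)) = 1/((-66 - 4*(-206))/85522 + 3) = 1/((-66 + 824)*(1/85522) + 3) = 1/(758*(1/85522) + 3) = 1/(379/42761 + 3) = 1/(128662/42761) = 42761/128662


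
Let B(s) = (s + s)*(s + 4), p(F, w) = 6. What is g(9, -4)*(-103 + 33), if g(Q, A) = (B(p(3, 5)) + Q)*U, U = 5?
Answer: -45150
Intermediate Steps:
B(s) = 2*s*(4 + s) (B(s) = (2*s)*(4 + s) = 2*s*(4 + s))
g(Q, A) = 600 + 5*Q (g(Q, A) = (2*6*(4 + 6) + Q)*5 = (2*6*10 + Q)*5 = (120 + Q)*5 = 600 + 5*Q)
g(9, -4)*(-103 + 33) = (600 + 5*9)*(-103 + 33) = (600 + 45)*(-70) = 645*(-70) = -45150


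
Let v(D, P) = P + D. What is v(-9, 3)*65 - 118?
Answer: -508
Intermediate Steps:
v(D, P) = D + P
v(-9, 3)*65 - 118 = (-9 + 3)*65 - 118 = -6*65 - 118 = -390 - 118 = -508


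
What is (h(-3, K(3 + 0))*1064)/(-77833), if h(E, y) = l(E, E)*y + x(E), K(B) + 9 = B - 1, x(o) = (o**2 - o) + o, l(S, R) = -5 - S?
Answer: -3496/11119 ≈ -0.31442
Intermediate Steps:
x(o) = o**2
K(B) = -10 + B (K(B) = -9 + (B - 1) = -9 + (-1 + B) = -10 + B)
h(E, y) = E**2 + y*(-5 - E) (h(E, y) = (-5 - E)*y + E**2 = y*(-5 - E) + E**2 = E**2 + y*(-5 - E))
(h(-3, K(3 + 0))*1064)/(-77833) = (((-3)**2 - (-10 + (3 + 0))*(5 - 3))*1064)/(-77833) = ((9 - 1*(-10 + 3)*2)*1064)*(-1/77833) = ((9 - 1*(-7)*2)*1064)*(-1/77833) = ((9 + 14)*1064)*(-1/77833) = (23*1064)*(-1/77833) = 24472*(-1/77833) = -3496/11119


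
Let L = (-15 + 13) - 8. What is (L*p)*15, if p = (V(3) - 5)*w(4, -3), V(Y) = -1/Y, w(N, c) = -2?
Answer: -1600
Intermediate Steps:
L = -10 (L = -2 - 8 = -10)
p = 32/3 (p = (-1/3 - 5)*(-2) = (-1*⅓ - 5)*(-2) = (-⅓ - 5)*(-2) = -16/3*(-2) = 32/3 ≈ 10.667)
(L*p)*15 = -10*32/3*15 = -320/3*15 = -1600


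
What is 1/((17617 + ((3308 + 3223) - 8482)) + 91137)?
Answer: 1/106803 ≈ 9.3630e-6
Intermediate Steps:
1/((17617 + ((3308 + 3223) - 8482)) + 91137) = 1/((17617 + (6531 - 8482)) + 91137) = 1/((17617 - 1951) + 91137) = 1/(15666 + 91137) = 1/106803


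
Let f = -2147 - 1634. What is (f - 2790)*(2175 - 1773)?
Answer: -2641542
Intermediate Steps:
f = -3781
(f - 2790)*(2175 - 1773) = (-3781 - 2790)*(2175 - 1773) = -6571*402 = -2641542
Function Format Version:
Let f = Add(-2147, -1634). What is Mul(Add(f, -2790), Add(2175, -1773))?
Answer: -2641542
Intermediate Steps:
f = -3781
Mul(Add(f, -2790), Add(2175, -1773)) = Mul(Add(-3781, -2790), Add(2175, -1773)) = Mul(-6571, 402) = -2641542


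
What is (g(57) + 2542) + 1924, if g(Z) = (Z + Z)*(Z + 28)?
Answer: 14156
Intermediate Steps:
g(Z) = 2*Z*(28 + Z) (g(Z) = (2*Z)*(28 + Z) = 2*Z*(28 + Z))
(g(57) + 2542) + 1924 = (2*57*(28 + 57) + 2542) + 1924 = (2*57*85 + 2542) + 1924 = (9690 + 2542) + 1924 = 12232 + 1924 = 14156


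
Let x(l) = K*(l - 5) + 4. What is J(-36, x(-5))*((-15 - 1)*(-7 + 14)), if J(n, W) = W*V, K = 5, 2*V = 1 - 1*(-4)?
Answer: 12880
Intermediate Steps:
V = 5/2 (V = (1 - 1*(-4))/2 = (1 + 4)/2 = (1/2)*5 = 5/2 ≈ 2.5000)
x(l) = -21 + 5*l (x(l) = 5*(l - 5) + 4 = 5*(-5 + l) + 4 = (-25 + 5*l) + 4 = -21 + 5*l)
J(n, W) = 5*W/2 (J(n, W) = W*(5/2) = 5*W/2)
J(-36, x(-5))*((-15 - 1)*(-7 + 14)) = (5*(-21 + 5*(-5))/2)*((-15 - 1)*(-7 + 14)) = (5*(-21 - 25)/2)*(-16*7) = ((5/2)*(-46))*(-112) = -115*(-112) = 12880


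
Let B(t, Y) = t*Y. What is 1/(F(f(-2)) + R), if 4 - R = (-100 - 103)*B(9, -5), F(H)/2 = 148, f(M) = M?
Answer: -1/8835 ≈ -0.00011319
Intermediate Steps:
B(t, Y) = Y*t
F(H) = 296 (F(H) = 2*148 = 296)
R = -9131 (R = 4 - (-100 - 103)*(-5*9) = 4 - (-203)*(-45) = 4 - 1*9135 = 4 - 9135 = -9131)
1/(F(f(-2)) + R) = 1/(296 - 9131) = 1/(-8835) = -1/8835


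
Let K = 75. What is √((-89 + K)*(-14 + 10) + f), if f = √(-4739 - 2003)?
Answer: √(56 + I*√6742) ≈ 8.8144 + 4.6577*I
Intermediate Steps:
f = I*√6742 (f = √(-6742) = I*√6742 ≈ 82.11*I)
√((-89 + K)*(-14 + 10) + f) = √((-89 + 75)*(-14 + 10) + I*√6742) = √(-14*(-4) + I*√6742) = √(56 + I*√6742)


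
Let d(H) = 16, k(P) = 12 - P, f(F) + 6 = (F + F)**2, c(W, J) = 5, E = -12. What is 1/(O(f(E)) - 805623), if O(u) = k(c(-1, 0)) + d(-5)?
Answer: -1/805600 ≈ -1.2413e-6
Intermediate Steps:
f(F) = -6 + 4*F**2 (f(F) = -6 + (F + F)**2 = -6 + (2*F)**2 = -6 + 4*F**2)
O(u) = 23 (O(u) = (12 - 1*5) + 16 = (12 - 5) + 16 = 7 + 16 = 23)
1/(O(f(E)) - 805623) = 1/(23 - 805623) = 1/(-805600) = -1/805600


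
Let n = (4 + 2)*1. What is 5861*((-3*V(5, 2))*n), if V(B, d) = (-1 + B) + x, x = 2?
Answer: -632988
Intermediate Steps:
V(B, d) = 1 + B (V(B, d) = (-1 + B) + 2 = 1 + B)
n = 6 (n = 6*1 = 6)
5861*((-3*V(5, 2))*n) = 5861*(-3*(1 + 5)*6) = 5861*(-3*6*6) = 5861*(-18*6) = 5861*(-108) = -632988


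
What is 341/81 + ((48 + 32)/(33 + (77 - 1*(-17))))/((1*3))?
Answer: 45467/10287 ≈ 4.4199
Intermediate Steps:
341/81 + ((48 + 32)/(33 + (77 - 1*(-17))))/((1*3)) = 341*(1/81) + (80/(33 + (77 + 17)))/3 = 341/81 + (80/(33 + 94))*(⅓) = 341/81 + (80/127)*(⅓) = 341/81 + 80/381 = 45467/10287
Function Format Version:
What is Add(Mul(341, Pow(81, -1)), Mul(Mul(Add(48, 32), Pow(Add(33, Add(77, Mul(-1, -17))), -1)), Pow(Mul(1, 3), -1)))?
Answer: Rational(45467, 10287) ≈ 4.4199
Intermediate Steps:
Add(Mul(341, Pow(81, -1)), Mul(Mul(Add(48, 32), Pow(Add(33, Add(77, Mul(-1, -17))), -1)), Pow(Mul(1, 3), -1))) = Add(Mul(341, Rational(1, 81)), Mul(Mul(80, Pow(Add(33, Add(77, 17)), -1)), Pow(3, -1))) = Add(Rational(341, 81), Mul(Mul(80, Pow(Add(33, 94), -1)), Rational(1, 3))) = Add(Rational(341, 81), Mul(Mul(80, Pow(127, -1)), Rational(1, 3))) = Add(Rational(341, 81), Mul(Mul(80, Rational(1, 127)), Rational(1, 3))) = Add(Rational(341, 81), Mul(Rational(80, 127), Rational(1, 3))) = Add(Rational(341, 81), Rational(80, 381)) = Rational(45467, 10287)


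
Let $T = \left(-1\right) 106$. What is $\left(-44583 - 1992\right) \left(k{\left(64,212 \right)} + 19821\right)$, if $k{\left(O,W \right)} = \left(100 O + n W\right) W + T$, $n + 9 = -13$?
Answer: $-18059316525$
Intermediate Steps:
$n = -22$ ($n = -9 - 13 = -22$)
$T = -106$
$k{\left(O,W \right)} = -106 + W \left(- 22 W + 100 O\right)$ ($k{\left(O,W \right)} = \left(100 O - 22 W\right) W - 106 = \left(- 22 W + 100 O\right) W - 106 = W \left(- 22 W + 100 O\right) - 106 = -106 + W \left(- 22 W + 100 O\right)$)
$\left(-44583 - 1992\right) \left(k{\left(64,212 \right)} + 19821\right) = \left(-44583 - 1992\right) \left(\left(-106 - 22 \cdot 212^{2} + 100 \cdot 64 \cdot 212\right) + 19821\right) = - 46575 \left(\left(-106 - 988768 + 1356800\right) + 19821\right) = - 46575 \left(367926 + 19821\right) = \left(-46575\right) 387747 = -18059316525$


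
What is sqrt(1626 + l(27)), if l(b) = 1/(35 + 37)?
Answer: sqrt(234146)/12 ≈ 40.324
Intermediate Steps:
l(b) = 1/72
sqrt(1626 + l(27)) = sqrt(1626 + 1/72) = sqrt(117073/72) = sqrt(234146)/12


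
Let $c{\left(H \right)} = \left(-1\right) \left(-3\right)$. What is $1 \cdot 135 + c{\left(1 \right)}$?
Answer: $138$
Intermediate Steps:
$c{\left(H \right)} = 3$
$1 \cdot 135 + c{\left(1 \right)} = 1 \cdot 135 + 3 = 135 + 3 = 138$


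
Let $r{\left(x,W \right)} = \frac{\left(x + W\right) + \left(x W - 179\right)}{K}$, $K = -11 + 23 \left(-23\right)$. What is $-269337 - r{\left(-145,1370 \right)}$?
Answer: $- \frac{4045544}{15} \approx -2.697 \cdot 10^{5}$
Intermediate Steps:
$K = -540$ ($K = -11 - 529 = -540$)
$r{\left(x,W \right)} = \frac{179}{540} - \frac{W}{540} - \frac{x}{540} - \frac{W x}{540}$ ($r{\left(x,W \right)} = \frac{\left(x + W\right) + \left(x W - 179\right)}{-540} = \left(\left(W + x\right) + \left(W x - 179\right)\right) \left(- \frac{1}{540}\right) = \left(\left(W + x\right) + \left(-179 + W x\right)\right) \left(- \frac{1}{540}\right) = \left(-179 + W + x + W x\right) \left(- \frac{1}{540}\right) = \frac{179}{540} - \frac{W}{540} - \frac{x}{540} - \frac{W x}{540}$)
$-269337 - r{\left(-145,1370 \right)} = -269337 - \left(\frac{179}{540} - \frac{137}{54} - - \frac{29}{108} - \frac{137}{54} \left(-145\right)\right) = -269337 - \left(\frac{179}{540} - \frac{137}{54} + \frac{29}{108} + \frac{19865}{54}\right) = -269337 - \frac{5489}{15} = - \frac{4045544}{15}$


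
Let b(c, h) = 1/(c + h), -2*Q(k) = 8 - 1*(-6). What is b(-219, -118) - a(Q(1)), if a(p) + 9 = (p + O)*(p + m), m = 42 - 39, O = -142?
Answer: -197820/337 ≈ -587.00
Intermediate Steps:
Q(k) = -7 (Q(k) = -(8 - 1*(-6))/2 = -(8 + 6)/2 = -½*14 = -7)
m = 3
a(p) = -9 + (-142 + p)*(3 + p) (a(p) = -9 + (p - 142)*(p + 3) = -9 + (-142 + p)*(3 + p))
b(-219, -118) - a(Q(1)) = 1/(-219 - 118) - (-435 + (-7)² - 139*(-7)) = 1/(-337) - (-435 + 49 + 973) = -1/337 - 1*587 = -1/337 - 587 = -197820/337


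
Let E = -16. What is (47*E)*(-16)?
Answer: 12032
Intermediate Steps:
(47*E)*(-16) = (47*(-16))*(-16) = -752*(-16) = 12032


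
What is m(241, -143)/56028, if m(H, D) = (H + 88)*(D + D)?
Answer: -6721/4002 ≈ -1.6794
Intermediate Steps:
m(H, D) = 2*D*(88 + H) (m(H, D) = (88 + H)*(2*D) = 2*D*(88 + H))
m(241, -143)/56028 = (2*(-143)*(88 + 241))/56028 = (2*(-143)*329)*(1/56028) = -94094*1/56028 = -6721/4002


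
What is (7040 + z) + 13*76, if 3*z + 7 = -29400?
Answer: -5323/3 ≈ -1774.3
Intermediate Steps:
z = -29407/3 (z = -7/3 + (⅓)*(-29400) = -7/3 - 9800 = -29407/3 ≈ -9802.3)
(7040 + z) + 13*76 = (7040 - 29407/3) + 13*76 = -8287/3 + 988 = -5323/3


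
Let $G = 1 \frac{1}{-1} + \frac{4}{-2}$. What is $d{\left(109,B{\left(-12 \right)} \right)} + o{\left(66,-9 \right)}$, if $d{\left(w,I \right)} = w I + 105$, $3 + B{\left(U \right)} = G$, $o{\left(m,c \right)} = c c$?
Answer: $-468$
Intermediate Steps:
$G = -3$ ($G = 1 \left(-1\right) + 4 \left(- \frac{1}{2}\right) = -1 - 2 = -3$)
$o{\left(m,c \right)} = c^{2}$
$B{\left(U \right)} = -6$ ($B{\left(U \right)} = -3 - 3 = -6$)
$d{\left(w,I \right)} = 105 + I w$ ($d{\left(w,I \right)} = I w + 105 = 105 + I w$)
$d{\left(109,B{\left(-12 \right)} \right)} + o{\left(66,-9 \right)} = \left(105 - 654\right) + \left(-9\right)^{2} = \left(105 - 654\right) + 81 = -549 + 81 = -468$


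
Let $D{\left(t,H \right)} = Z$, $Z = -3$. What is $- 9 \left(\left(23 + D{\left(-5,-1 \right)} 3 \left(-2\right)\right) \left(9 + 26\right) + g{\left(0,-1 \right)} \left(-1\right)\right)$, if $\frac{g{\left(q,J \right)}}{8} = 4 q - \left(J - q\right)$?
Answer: $-12843$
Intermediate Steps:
$D{\left(t,H \right)} = -3$
$g{\left(q,J \right)} = - 8 J + 40 q$ ($g{\left(q,J \right)} = 8 \left(4 q - \left(J - q\right)\right) = 8 \left(- J + 5 q\right) = - 8 J + 40 q$)
$- 9 \left(\left(23 + D{\left(-5,-1 \right)} 3 \left(-2\right)\right) \left(9 + 26\right) + g{\left(0,-1 \right)} \left(-1\right)\right) = - 9 \left(\left(23 + \left(-3\right) 3 \left(-2\right)\right) \left(9 + 26\right) + \left(\left(-8\right) \left(-1\right) + 40 \cdot 0\right) \left(-1\right)\right) = - 9 \left(\left(23 - -18\right) 35 + \left(8 + 0\right) \left(-1\right)\right) = - 9 \left(\left(23 + 18\right) 35 + 8 \left(-1\right)\right) = - 9 \left(41 \cdot 35 - 8\right) = - 9 \left(1435 - 8\right) = \left(-9\right) 1427 = -12843$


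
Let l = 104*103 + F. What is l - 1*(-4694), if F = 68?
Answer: 15474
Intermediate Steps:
l = 10780 (l = 104*103 + 68 = 10712 + 68 = 10780)
l - 1*(-4694) = 10780 - 1*(-4694) = 10780 + 4694 = 15474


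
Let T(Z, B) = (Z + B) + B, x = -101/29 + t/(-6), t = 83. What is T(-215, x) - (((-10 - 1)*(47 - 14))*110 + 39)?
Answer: 3448799/87 ≈ 39641.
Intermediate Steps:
x = -3013/174 (x = -101/29 + 83/(-6) = -101*1/29 + 83*(-⅙) = -101/29 - 83/6 = -3013/174 ≈ -17.316)
T(Z, B) = Z + 2*B (T(Z, B) = (B + Z) + B = Z + 2*B)
T(-215, x) - (((-10 - 1)*(47 - 14))*110 + 39) = (-215 + 2*(-3013/174)) - (((-10 - 1)*(47 - 14))*110 + 39) = (-215 - 3013/87) - (-11*33*110 + 39) = -21718/87 - (-363*110 + 39) = -21718/87 - (-39930 + 39) = -21718/87 - 1*(-39891) = -21718/87 + 39891 = 3448799/87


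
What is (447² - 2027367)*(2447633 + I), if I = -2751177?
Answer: 554744265552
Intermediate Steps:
(447² - 2027367)*(2447633 + I) = (447² - 2027367)*(2447633 - 2751177) = (199809 - 2027367)*(-303544) = -1827558*(-303544) = 554744265552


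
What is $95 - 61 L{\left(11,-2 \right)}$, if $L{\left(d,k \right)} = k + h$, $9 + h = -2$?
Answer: $888$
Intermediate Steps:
$h = -11$ ($h = -9 - 2 = -11$)
$L{\left(d,k \right)} = -11 + k$ ($L{\left(d,k \right)} = k - 11 = -11 + k$)
$95 - 61 L{\left(11,-2 \right)} = 95 - 61 \left(-11 - 2\right) = 95 - -793 = 95 + 793 = 888$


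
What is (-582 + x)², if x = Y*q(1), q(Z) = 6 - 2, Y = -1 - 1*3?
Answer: 357604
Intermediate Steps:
Y = -4 (Y = -1 - 3 = -4)
q(Z) = 4
x = -16 (x = -4*4 = -16)
(-582 + x)² = (-582 - 16)² = (-598)² = 357604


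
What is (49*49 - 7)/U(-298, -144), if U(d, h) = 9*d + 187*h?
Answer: -19/235 ≈ -0.080851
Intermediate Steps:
(49*49 - 7)/U(-298, -144) = (49*49 - 7)/(9*(-298) + 187*(-144)) = (2401 - 7)/(-2682 - 26928) = 2394/(-29610) = 2394*(-1/29610) = -19/235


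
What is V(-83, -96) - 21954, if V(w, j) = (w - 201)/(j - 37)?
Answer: -2919598/133 ≈ -21952.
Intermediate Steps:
V(w, j) = (-201 + w)/(-37 + j)
V(-83, -96) - 21954 = (-201 - 83)/(-37 - 96) - 21954 = -284/(-133) - 21954 = -1/133*(-284) - 21954 = 284/133 - 21954 = -2919598/133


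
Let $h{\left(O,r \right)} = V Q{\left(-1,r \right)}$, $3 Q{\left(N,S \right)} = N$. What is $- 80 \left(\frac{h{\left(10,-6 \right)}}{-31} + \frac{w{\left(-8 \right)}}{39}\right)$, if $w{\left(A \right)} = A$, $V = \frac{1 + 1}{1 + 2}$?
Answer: $\frac{57440}{3627} \approx 15.837$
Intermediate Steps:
$Q{\left(N,S \right)} = \frac{N}{3}$
$V = \frac{2}{3} \approx 0.66667$
$h{\left(O,r \right)} = - \frac{2}{9}$ ($h{\left(O,r \right)} = \frac{2 \cdot \frac{1}{3} \left(-1\right)}{3} = \frac{2}{3} \left(- \frac{1}{3}\right) = - \frac{2}{9}$)
$- 80 \left(\frac{h{\left(10,-6 \right)}}{-31} + \frac{w{\left(-8 \right)}}{39}\right) = - 80 \left(- \frac{2}{9 \left(-31\right)} - \frac{8}{39}\right) = - 80 \left(\left(- \frac{2}{9}\right) \left(- \frac{1}{31}\right) - \frac{8}{39}\right) = - 80 \left(\frac{2}{279} - \frac{8}{39}\right) = \left(-80\right) \left(- \frac{718}{3627}\right) = \frac{57440}{3627}$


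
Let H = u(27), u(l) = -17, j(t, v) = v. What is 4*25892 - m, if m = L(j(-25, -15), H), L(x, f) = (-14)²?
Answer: 103372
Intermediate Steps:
H = -17
L(x, f) = 196
m = 196
4*25892 - m = 4*25892 - 1*196 = 103568 - 196 = 103372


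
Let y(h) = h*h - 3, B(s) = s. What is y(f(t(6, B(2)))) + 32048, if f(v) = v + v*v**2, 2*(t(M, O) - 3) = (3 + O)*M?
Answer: 34254545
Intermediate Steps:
t(M, O) = 3 + M*(3 + O)/2 (t(M, O) = 3 + ((3 + O)*M)/2 = 3 + (M*(3 + O))/2 = 3 + M*(3 + O)/2)
f(v) = v + v**3
y(h) = -3 + h**2 (y(h) = h**2 - 3 = -3 + h**2)
y(f(t(6, B(2)))) + 32048 = (-3 + ((3 + (3/2)*6 + (1/2)*6*2) + (3 + (3/2)*6 + (1/2)*6*2)**3)**2) + 32048 = (-3 + ((3 + 9 + 6) + (3 + 9 + 6)**3)**2) + 32048 = (-3 + (18 + 18**3)**2) + 32048 = (-3 + (18 + 5832)**2) + 32048 = (-3 + 5850**2) + 32048 = (-3 + 34222500) + 32048 = 34222497 + 32048 = 34254545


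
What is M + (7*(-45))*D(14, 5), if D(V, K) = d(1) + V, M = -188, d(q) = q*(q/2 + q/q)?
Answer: -10141/2 ≈ -5070.5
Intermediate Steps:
d(q) = q*(1 + q/2) (d(q) = q*(q*(½) + 1) = q*(q/2 + 1) = q*(1 + q/2))
D(V, K) = 3/2 + V (D(V, K) = (½)*1*(2 + 1) + V = (½)*1*3 + V = 3/2 + V)
M + (7*(-45))*D(14, 5) = -188 + (7*(-45))*(3/2 + 14) = -188 - 315*31/2 = -188 - 9765/2 = -10141/2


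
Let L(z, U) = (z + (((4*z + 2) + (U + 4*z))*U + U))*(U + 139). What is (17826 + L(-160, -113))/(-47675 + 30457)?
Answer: -2048743/8609 ≈ -237.98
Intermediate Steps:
L(z, U) = (139 + U)*(U + z + U*(2 + U + 8*z)) (L(z, U) = (z + (((2 + 4*z) + (U + 4*z))*U + U))*(139 + U) = (z + ((2 + U + 8*z)*U + U))*(139 + U) = (z + (U*(2 + U + 8*z) + U))*(139 + U) = (z + (U + U*(2 + U + 8*z)))*(139 + U) = (U + z + U*(2 + U + 8*z))*(139 + U) = (139 + U)*(U + z + U*(2 + U + 8*z)))
(17826 + L(-160, -113))/(-47675 + 30457) = (17826 + ((-113)**3 + 139*(-160) + 142*(-113)**2 + 417*(-113) + 8*(-160)*(-113)**2 + 1113*(-113)*(-160)))/(-47675 + 30457) = (17826 + (-1442897 - 22240 + 142*12769 - 47121 + 8*(-160)*12769 + 20123040))/(-17218) = (17826 + (-1442897 - 22240 + 1813198 - 47121 - 16344320 + 20123040))*(-1/17218) = (17826 + 4079660)*(-1/17218) = 4097486*(-1/17218) = -2048743/8609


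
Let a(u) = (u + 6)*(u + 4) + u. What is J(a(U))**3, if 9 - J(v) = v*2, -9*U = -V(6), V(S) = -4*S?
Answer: 117649/729 ≈ 161.38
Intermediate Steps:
U = -8/3 (U = -(-1)*(-4*6)/9 = -(-1)*(-24)/9 = -1/9*24 = -8/3 ≈ -2.6667)
a(u) = u + (4 + u)*(6 + u) (a(u) = (6 + u)*(4 + u) + u = (4 + u)*(6 + u) + u = u + (4 + u)*(6 + u))
J(v) = 9 - 2*v (J(v) = 9 - v*2 = 9 - 2*v)
J(a(U))**3 = (9 - 2*(24 + (-8/3)**2 + 11*(-8/3)))**3 = (9 - 2*(24 + 64/9 - 88/3))**3 = (9 - 2*16/9)**3 = (9 - 32/9)**3 = (49/9)**3 = 117649/729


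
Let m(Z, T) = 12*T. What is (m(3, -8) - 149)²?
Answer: 60025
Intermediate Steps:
(m(3, -8) - 149)² = (12*(-8) - 149)² = (-96 - 149)² = (-245)² = 60025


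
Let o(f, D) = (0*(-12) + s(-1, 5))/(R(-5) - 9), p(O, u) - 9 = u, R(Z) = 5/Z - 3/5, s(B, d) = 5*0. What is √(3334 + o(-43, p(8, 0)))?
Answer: √3334 ≈ 57.741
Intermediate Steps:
s(B, d) = 0
R(Z) = -⅗ + 5/Z (R(Z) = 5/Z - 3*⅕ = 5/Z - ⅗ = -⅗ + 5/Z)
p(O, u) = 9 + u
o(f, D) = 0 (o(f, D) = (0*(-12) + 0)/((-⅗ + 5/(-5)) - 9) = (0 + 0)/((-⅗ + 5*(-⅕)) - 9) = 0/((-⅗ - 1) - 9) = 0/(-8/5 - 9) = 0/(-53/5) = 0*(-5/53) = 0)
√(3334 + o(-43, p(8, 0))) = √(3334 + 0) = √3334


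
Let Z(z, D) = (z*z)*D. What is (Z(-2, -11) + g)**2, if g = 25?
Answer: 361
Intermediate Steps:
Z(z, D) = D*z**2 (Z(z, D) = z**2*D = D*z**2)
(Z(-2, -11) + g)**2 = (-11*(-2)**2 + 25)**2 = (-11*4 + 25)**2 = (-44 + 25)**2 = (-19)**2 = 361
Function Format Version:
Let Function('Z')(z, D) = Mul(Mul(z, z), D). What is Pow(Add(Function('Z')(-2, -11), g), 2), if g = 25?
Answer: 361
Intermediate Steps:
Function('Z')(z, D) = Mul(D, Pow(z, 2)) (Function('Z')(z, D) = Mul(Pow(z, 2), D) = Mul(D, Pow(z, 2)))
Pow(Add(Function('Z')(-2, -11), g), 2) = Pow(Add(Mul(-11, Pow(-2, 2)), 25), 2) = Pow(Add(Mul(-11, 4), 25), 2) = Pow(Add(-44, 25), 2) = Pow(-19, 2) = 361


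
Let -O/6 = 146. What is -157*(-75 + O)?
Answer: 149307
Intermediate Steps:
O = -876 (O = -6*146 = -876)
-157*(-75 + O) = -157*(-75 - 876) = -157*(-951) = 149307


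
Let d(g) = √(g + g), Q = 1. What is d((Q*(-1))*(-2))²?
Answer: 4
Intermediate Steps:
d(g) = √2*√g (d(g) = √(2*g) = √2*√g)
d((Q*(-1))*(-2))² = (√2*√((1*(-1))*(-2)))² = (√2*√(-1*(-2)))² = (√2*√2)² = 2² = 4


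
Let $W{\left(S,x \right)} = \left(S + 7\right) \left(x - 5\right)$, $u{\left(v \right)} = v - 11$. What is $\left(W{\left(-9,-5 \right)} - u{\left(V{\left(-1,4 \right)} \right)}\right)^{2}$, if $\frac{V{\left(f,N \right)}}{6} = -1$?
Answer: $1369$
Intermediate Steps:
$V{\left(f,N \right)} = -6$ ($V{\left(f,N \right)} = 6 \left(-1\right) = -6$)
$u{\left(v \right)} = -11 + v$
$W{\left(S,x \right)} = \left(-5 + x\right) \left(7 + S\right)$ ($W{\left(S,x \right)} = \left(7 + S\right) \left(-5 + x\right) = \left(-5 + x\right) \left(7 + S\right)$)
$\left(W{\left(-9,-5 \right)} - u{\left(V{\left(-1,4 \right)} \right)}\right)^{2} = \left(\left(-35 - -45 + 7 \left(-5\right) - -45\right) - \left(-11 - 6\right)\right)^{2} = \left(\left(-35 + 45 - 35 + 45\right) - -17\right)^{2} = \left(20 + 17\right)^{2} = 37^{2} = 1369$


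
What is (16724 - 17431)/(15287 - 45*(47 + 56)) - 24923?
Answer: -265480503/10652 ≈ -24923.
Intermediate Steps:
(16724 - 17431)/(15287 - 45*(47 + 56)) - 24923 = -707/(15287 - 45*103) - 24923 = -707/(15287 - 4635) - 24923 = -707/10652 - 24923 = -265480503/10652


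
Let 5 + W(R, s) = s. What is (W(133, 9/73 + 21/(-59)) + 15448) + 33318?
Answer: 210012625/4307 ≈ 48761.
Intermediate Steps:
W(R, s) = -5 + s
(W(133, 9/73 + 21/(-59)) + 15448) + 33318 = ((-5 + (9/73 + 21/(-59))) + 15448) + 33318 = ((-5 + (9*(1/73) + 21*(-1/59))) + 15448) + 33318 = ((-5 + (9/73 - 21/59)) + 15448) + 33318 = ((-5 - 1002/4307) + 15448) + 33318 = (-22537/4307 + 15448) + 33318 = 66511999/4307 + 33318 = 210012625/4307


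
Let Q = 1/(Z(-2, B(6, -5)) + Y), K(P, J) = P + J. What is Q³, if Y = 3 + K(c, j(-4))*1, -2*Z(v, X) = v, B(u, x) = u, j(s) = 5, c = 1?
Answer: 1/1000 ≈ 0.0010000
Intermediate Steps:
K(P, J) = J + P
Z(v, X) = -v/2
Y = 9 (Y = 3 + (5 + 1)*1 = 3 + 6*1 = 3 + 6 = 9)
Q = ⅒ (Q = 1/(-½*(-2) + 9) = 1/(1 + 9) = 1/10 = ⅒ ≈ 0.10000)
Q³ = (⅒)³ = 1/1000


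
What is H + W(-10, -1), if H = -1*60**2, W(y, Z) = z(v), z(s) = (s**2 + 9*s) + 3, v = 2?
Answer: -3575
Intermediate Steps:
z(s) = 3 + s**2 + 9*s
W(y, Z) = 25 (W(y, Z) = 3 + 2**2 + 9*2 = 3 + 4 + 18 = 25)
H = -3600 (H = -1*3600 = -3600)
H + W(-10, -1) = -3600 + 25 = -3575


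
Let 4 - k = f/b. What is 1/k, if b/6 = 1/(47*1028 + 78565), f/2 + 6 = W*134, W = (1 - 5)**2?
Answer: -3/271271566 ≈ -1.1059e-8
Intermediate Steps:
W = 16 (W = (-4)**2 = 16)
f = 4276 (f = -12 + 2*(16*134) = -12 + 2*2144 = -12 + 4288 = 4276)
b = 6/126881 (b = 6/(47*1028 + 78565) = 6/(48316 + 78565) = 6/126881 ≈ 4.7288e-5)
k = -271271566/3 (k = 4 - 4276/6/126881 = 4 - 4276*126881/6 = 4 - 1*271271578/3 = 4 - 271271578/3 = -271271566/3 ≈ -9.0424e+7)
1/k = 1/(-271271566/3) = -3/271271566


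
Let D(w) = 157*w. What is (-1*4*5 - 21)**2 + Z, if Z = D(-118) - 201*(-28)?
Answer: -11217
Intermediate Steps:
Z = -12898 (Z = 157*(-118) - 201*(-28) = -18526 - 1*(-5628) = -18526 + 5628 = -12898)
(-1*4*5 - 21)**2 + Z = (-1*4*5 - 21)**2 - 12898 = (-4*5 - 21)**2 - 12898 = (-20 - 21)**2 - 12898 = (-41)**2 - 12898 = 1681 - 12898 = -11217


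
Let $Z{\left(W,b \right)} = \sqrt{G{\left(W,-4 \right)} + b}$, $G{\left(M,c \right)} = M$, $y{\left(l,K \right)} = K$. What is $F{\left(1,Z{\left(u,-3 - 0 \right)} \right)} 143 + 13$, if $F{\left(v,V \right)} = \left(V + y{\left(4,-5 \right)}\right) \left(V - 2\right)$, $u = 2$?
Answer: $1300 - 1001 i \approx 1300.0 - 1001.0 i$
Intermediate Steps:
$Z{\left(W,b \right)} = \sqrt{W + b}$
$F{\left(v,V \right)} = \left(-5 + V\right) \left(-2 + V\right)$ ($F{\left(v,V \right)} = \left(V - 5\right) \left(V - 2\right) = \left(-5 + V\right) \left(-2 + V\right)$)
$F{\left(1,Z{\left(u,-3 - 0 \right)} \right)} 143 + 13 = \left(10 + \left(\sqrt{2 - 3}\right)^{2} - 7 \sqrt{2 - 3}\right) 143 + 13 = \left(10 + \left(\sqrt{-1}\right)^{2} - 7 \sqrt{-1}\right) 143 + 13 = \left(10 + i^{2} - 7 i\right) 143 + 13 = \left(10 - 1 - 7 i\right) 143 + 13 = \left(9 - 7 i\right) 143 + 13 = \left(1287 - 1001 i\right) + 13 = 1300 - 1001 i$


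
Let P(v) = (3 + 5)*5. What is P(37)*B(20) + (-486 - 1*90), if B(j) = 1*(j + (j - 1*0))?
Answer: 1024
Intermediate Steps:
P(v) = 40 (P(v) = 8*5 = 40)
B(j) = 2*j (B(j) = 1*(j + (j + 0)) = 1*(j + j) = 1*(2*j) = 2*j)
P(37)*B(20) + (-486 - 1*90) = 40*(2*20) + (-486 - 1*90) = 40*40 + (-486 - 90) = 1600 - 576 = 1024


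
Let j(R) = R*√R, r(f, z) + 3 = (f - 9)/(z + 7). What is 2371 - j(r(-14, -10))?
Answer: 2371 - 14*√42/9 ≈ 2360.9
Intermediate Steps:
r(f, z) = -3 + (-9 + f)/(7 + z) (r(f, z) = -3 + (f - 9)/(z + 7) = -3 + (-9 + f)/(7 + z))
j(R) = R^(3/2)
2371 - j(r(-14, -10)) = 2371 - ((-30 - 14 - 3*(-10))/(7 - 10))^(3/2) = 2371 - ((-30 - 14 + 30)/(-3))^(3/2) = 2371 - (-⅓*(-14))^(3/2) = 2371 - (14/3)^(3/2) = 2371 - 14*√42/9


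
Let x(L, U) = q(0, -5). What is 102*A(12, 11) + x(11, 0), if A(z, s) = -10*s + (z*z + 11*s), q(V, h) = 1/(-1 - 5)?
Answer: 94859/6 ≈ 15810.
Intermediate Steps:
q(V, h) = -⅙ (q(V, h) = 1/(-6) = -⅙)
x(L, U) = -⅙
A(z, s) = s + z² (A(z, s) = -10*s + (z² + 11*s) = s + z²)
102*A(12, 11) + x(11, 0) = 102*(11 + 12²) - ⅙ = 102*(11 + 144) - ⅙ = 102*155 - ⅙ = 15810 - ⅙ = 94859/6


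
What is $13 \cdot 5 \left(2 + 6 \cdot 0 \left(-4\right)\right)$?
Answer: $130$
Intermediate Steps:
$13 \cdot 5 \left(2 + 6 \cdot 0 \left(-4\right)\right) = 65 \left(2 + 0 \left(-4\right)\right) = 65 \left(2 + 0\right) = 65 \cdot 2 = 130$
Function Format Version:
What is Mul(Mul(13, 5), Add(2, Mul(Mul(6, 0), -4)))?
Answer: 130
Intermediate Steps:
Mul(Mul(13, 5), Add(2, Mul(Mul(6, 0), -4))) = Mul(65, Add(2, Mul(0, -4))) = Mul(65, Add(2, 0)) = Mul(65, 2) = 130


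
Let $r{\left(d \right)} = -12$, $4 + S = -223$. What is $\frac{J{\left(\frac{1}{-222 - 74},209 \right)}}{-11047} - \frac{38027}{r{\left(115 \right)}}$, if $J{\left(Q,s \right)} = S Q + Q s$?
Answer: $\frac{7771558963}{2452434} \approx 3168.9$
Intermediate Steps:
$S = -227$ ($S = -4 - 223 = -227$)
$J{\left(Q,s \right)} = - 227 Q + Q s$
$\frac{J{\left(\frac{1}{-222 - 74},209 \right)}}{-11047} - \frac{38027}{r{\left(115 \right)}} = \frac{\frac{1}{-222 - 74} \left(-227 + 209\right)}{-11047} - \frac{38027}{-12} = \frac{1}{-296} \left(-18\right) \left(- \frac{1}{11047}\right) - - \frac{38027}{12} = \left(- \frac{1}{296}\right) \left(-18\right) \left(- \frac{1}{11047}\right) + \frac{38027}{12} = \frac{9}{148} \left(- \frac{1}{11047}\right) + \frac{38027}{12} = - \frac{9}{1634956} + \frac{38027}{12} = \frac{7771558963}{2452434}$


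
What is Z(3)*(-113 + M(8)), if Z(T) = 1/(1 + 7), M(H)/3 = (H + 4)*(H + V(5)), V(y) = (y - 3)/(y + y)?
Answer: 911/40 ≈ 22.775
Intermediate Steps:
V(y) = (-3 + y)/(2*y) (V(y) = (-3 + y)/((2*y)) = (-3 + y)*(1/(2*y)) = (-3 + y)/(2*y))
M(H) = 3*(4 + H)*(1/5 + H) (M(H) = 3*((H + 4)*(H + (1/2)*(-3 + 5)/5)) = 3*((4 + H)*(H + (1/2)*(1/5)*2)) = 3*((4 + H)*(H + 1/5)) = 3*((4 + H)*(1/5 + H)) = 3*(4 + H)*(1/5 + H))
Z(T) = 1/8
Z(3)*(-113 + M(8)) = (-113 + (12/5 + 3*8**2 + (63/5)*8))/8 = (-113 + (12/5 + 3*64 + 504/5))/8 = (-113 + (12/5 + 192 + 504/5))/8 = (-113 + 1476/5)/8 = (1/8)*(911/5) = 911/40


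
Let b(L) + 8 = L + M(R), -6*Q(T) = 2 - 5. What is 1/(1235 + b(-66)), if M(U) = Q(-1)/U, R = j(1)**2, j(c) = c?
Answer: 2/2323 ≈ 0.00086096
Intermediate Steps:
Q(T) = 1/2 (Q(T) = -(2 - 5)/6 = -1/6*(-3) = 1/2)
R = 1 (R = 1**2 = 1)
M(U) = 1/(2*U)
b(L) = -15/2 + L (b(L) = -8 + (L + (1/2)/1) = -8 + (L + (1/2)*1) = -8 + (L + 1/2) = -8 + (1/2 + L) = -15/2 + L)
1/(1235 + b(-66)) = 1/(1235 + (-15/2 - 66)) = 1/(1235 - 147/2) = 1/(2323/2) = 2/2323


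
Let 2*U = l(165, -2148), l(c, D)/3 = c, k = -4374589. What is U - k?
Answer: 8749673/2 ≈ 4.3748e+6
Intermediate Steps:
l(c, D) = 3*c
U = 495/2 (U = (3*165)/2 = (½)*495 = 495/2 ≈ 247.50)
U - k = 495/2 - 1*(-4374589) = 495/2 + 4374589 = 8749673/2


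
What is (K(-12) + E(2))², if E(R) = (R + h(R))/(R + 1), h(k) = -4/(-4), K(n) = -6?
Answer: 25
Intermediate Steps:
h(k) = 1 (h(k) = -4*(-¼) = 1)
E(R) = 1 (E(R) = (R + 1)/(R + 1) = (1 + R)/(1 + R) = 1)
(K(-12) + E(2))² = (-6 + 1)² = (-5)² = 25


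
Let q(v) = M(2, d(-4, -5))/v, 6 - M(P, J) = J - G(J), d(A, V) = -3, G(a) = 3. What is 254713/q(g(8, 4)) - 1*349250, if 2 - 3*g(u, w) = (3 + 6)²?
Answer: -32695327/36 ≈ -9.0820e+5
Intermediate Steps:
g(u, w) = -79/3 (g(u, w) = ⅔ - (3 + 6)²/3 = ⅔ - ⅓*9² = ⅔ - ⅓*81 = ⅔ - 27 = -79/3)
M(P, J) = 9 - J (M(P, J) = 6 - (J - 1*3) = 6 - (J - 3) = 6 - (-3 + J) = 6 + (3 - J) = 9 - J)
q(v) = 12/v (q(v) = (9 - 1*(-3))/v = (9 + 3)/v = 12/v)
254713/q(g(8, 4)) - 1*349250 = 254713/((12/(-79/3))) - 1*349250 = 254713/((12*(-3/79))) - 349250 = 254713/(-36/79) - 349250 = 254713*(-79/36) - 349250 = -20122327/36 - 349250 = -32695327/36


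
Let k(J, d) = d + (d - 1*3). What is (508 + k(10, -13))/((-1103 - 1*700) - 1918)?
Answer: -479/3721 ≈ -0.12873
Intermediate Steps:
k(J, d) = -3 + 2*d (k(J, d) = d + (d - 3) = d + (-3 + d) = -3 + 2*d)
(508 + k(10, -13))/((-1103 - 1*700) - 1918) = (508 + (-3 + 2*(-13)))/((-1103 - 1*700) - 1918) = (508 + (-3 - 26))/((-1103 - 700) - 1918) = (508 - 29)/(-1803 - 1918) = 479/(-3721) = 479*(-1/3721) = -479/3721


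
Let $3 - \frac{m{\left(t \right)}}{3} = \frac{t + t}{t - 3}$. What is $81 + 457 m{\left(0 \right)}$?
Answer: $4194$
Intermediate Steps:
$m{\left(t \right)} = 9 - \frac{6 t}{-3 + t}$ ($m{\left(t \right)} = 9 - 3 \frac{t + t}{t - 3} = 9 - 3 \frac{2 t}{-3 + t} = 9 - \frac{6 t}{-3 + t}$)
$81 + 457 m{\left(0 \right)} = 81 + 457 \frac{3 \left(-9 + 0\right)}{-3 + 0} = 81 + 457 \cdot 3 \frac{1}{-3} \left(-9\right) = 81 + 457 \cdot 3 \left(- \frac{1}{3}\right) \left(-9\right) = 81 + 457 \cdot 9 = 81 + 4113 = 4194$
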